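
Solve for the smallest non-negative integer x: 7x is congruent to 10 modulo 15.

10

7⁻¹ ≡ 13 (mod 15) because 7·13 = 91 = 6·15 + 1.
Multiplying both sides by 13: x ≡ 13·10 = 130 ≡ 10 (mod 15).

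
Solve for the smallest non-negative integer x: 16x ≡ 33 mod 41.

20

The inverse of 16 mod 41 is 18 (since 16·18 = 288 ≡ 1).
So x ≡ 18·33 = 594 ≡ 20 (mod 41).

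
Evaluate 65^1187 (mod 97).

31

Successive squares of 65 mod 97: 65^1≡65, 65^2≡54, 65^4≡6, 65^8≡36, 65^16≡35, 65^32≡61, 65^64≡35, 65^128≡61, 65^256≡35, 65^512≡61, 65^1024≡35.
Since 1187 = 1 + 2 + 32 + 128 + 1024 in binary, 65^1187 ≡ 65·54·61·61·35 ≡ 31 (mod 97).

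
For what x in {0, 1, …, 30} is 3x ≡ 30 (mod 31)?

The inverse of 3 mod 31 is 21 (since 3·21 = 63 ≡ 1).
Multiplying both sides by 21: x ≡ 21·30 = 630 ≡ 10 (mod 31).
Check: 3·10 = 30 = 0·31 + 30.

10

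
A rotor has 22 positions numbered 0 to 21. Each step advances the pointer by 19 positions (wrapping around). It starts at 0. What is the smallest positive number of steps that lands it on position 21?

15

The inverse of 19 mod 22 is 7 (since 19·7 = 133 ≡ 1).
Multiplying both sides by 7: x ≡ 7·21 = 147 ≡ 15 (mod 22).
Check: 19·15 = 285 = 12·22 + 21.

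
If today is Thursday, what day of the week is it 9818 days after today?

9818 mod 7 = 4 (since 1402·7 = 9814).
Thursday + 4 days → Monday.

Monday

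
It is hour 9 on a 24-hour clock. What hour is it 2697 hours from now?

18

Dividing 2697 by 24 gives quotient 112 and remainder 9.
(9 + 9) mod 24 = 18.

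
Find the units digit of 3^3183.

7

Last digits of 3^n: 3, 9, 7, 1 (period 4).
3183 leaves remainder 3 on division by 4, so 3^3183 ends in 7.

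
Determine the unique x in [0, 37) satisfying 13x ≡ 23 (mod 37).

The inverse of 13 mod 37 is 20 (since 13·20 = 260 ≡ 1).
So x ≡ 20·23 = 460 ≡ 16 (mod 37).

16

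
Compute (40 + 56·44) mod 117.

47

56·44 = 2464.
2464 mod 117 = 7 (since 21·117 = 2457).
(40 + 7) mod 117 = 47.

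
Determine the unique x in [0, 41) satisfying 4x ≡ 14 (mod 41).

24

The inverse of 4 mod 41 is 31 (since 4·31 = 124 ≡ 1).
Multiplying both sides by 31: x ≡ 31·14 = 434 ≡ 24 (mod 41).
Check: 4·24 = 96 = 2·41 + 14.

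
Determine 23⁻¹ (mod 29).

24

23·24 = 552 = 19·29 + 1, so 23⁻¹ ≡ 24 (mod 29).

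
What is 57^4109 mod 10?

Last digits of 7^n: 7, 9, 3, 1 (period 4).
4109 leaves remainder 1 on division by 4, so 57^4109 ends in 7.

7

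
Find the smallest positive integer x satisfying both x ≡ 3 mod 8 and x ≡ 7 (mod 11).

x ≡ 3 (mod 8) gives x ∈ {3, 11, 19, 27, 35, 43, 51}.
The first of these with x mod 11 = 7 is 51.

51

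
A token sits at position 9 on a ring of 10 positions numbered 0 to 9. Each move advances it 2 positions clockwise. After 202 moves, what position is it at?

3

202·2 = 404.
404 = 40·10 + 4, so 404 mod 10 = 4.
(9 + 4) mod 10 = 3.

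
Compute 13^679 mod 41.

By repeated squaring mod 41: 13^1≡13, 13^2≡5, 13^4≡25, 13^8≡10, 13^16≡18, 13^32≡37, 13^64≡16, 13^128≡10, 13^256≡18, 13^512≡37.
Since 679 = 1 + 2 + 4 + 32 + 128 + 512 in binary, 13^679 ≡ 13·5·25·37·10·37 ≡ 19 (mod 41).

19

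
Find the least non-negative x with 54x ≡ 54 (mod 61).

1

The inverse of 54 mod 61 is 26 (since 54·26 = 1404 ≡ 1).
So x ≡ 26·54 = 1404 ≡ 1 (mod 61).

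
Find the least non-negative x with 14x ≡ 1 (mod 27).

2

The inverse of 14 mod 27 is 2 (since 14·2 = 28 ≡ 1).
So x ≡ 2·1 = 2 ≡ 2 (mod 27).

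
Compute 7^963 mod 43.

Successive squares of 7 mod 43: 7^1≡7, 7^2≡6, 7^4≡36, 7^8≡6, 7^16≡36, 7^32≡6, 7^64≡36, 7^128≡6, 7^256≡36, 7^512≡6.
Since 963 = 1 + 2 + 64 + 128 + 256 + 512 in binary, 7^963 ≡ 7·6·36·6·36·6 ≡ 42 (mod 43).

42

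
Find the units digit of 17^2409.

The units digit of 17^n cycles with period 4: 7, 9, 3, 1, …
2409 leaves remainder 1 on division by 4, so 17^2409 ends in 7.

7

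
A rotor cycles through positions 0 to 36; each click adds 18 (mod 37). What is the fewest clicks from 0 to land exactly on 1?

35

18·35 = 630 = 17·37 + 1, so 18⁻¹ ≡ 35 (mod 37).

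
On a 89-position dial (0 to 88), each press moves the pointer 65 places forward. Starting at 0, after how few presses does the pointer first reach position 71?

23

65⁻¹ ≡ 63 (mod 89) because 65·63 = 4095 = 46·89 + 1.
So x ≡ 63·71 = 4473 ≡ 23 (mod 89).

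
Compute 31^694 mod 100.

21

Successive squares of 31 mod 100: 31^1≡31, 31^2≡61, 31^4≡21, 31^8≡41, 31^16≡81, 31^32≡61, 31^64≡21, 31^128≡41, 31^256≡81, 31^512≡61.
Since 694 = 2 + 4 + 16 + 32 + 128 + 512 in binary, 31^694 ≡ 61·21·81·61·41·61 ≡ 21 (mod 100).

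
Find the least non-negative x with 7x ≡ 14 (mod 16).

The inverse of 7 mod 16 is 7 (since 7·7 = 49 ≡ 1).
So x ≡ 7·14 = 98 ≡ 2 (mod 16).

2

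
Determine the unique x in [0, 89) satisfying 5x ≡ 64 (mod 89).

The inverse of 5 mod 89 is 18 (since 5·18 = 90 ≡ 1).
So x ≡ 18·64 = 1152 ≡ 84 (mod 89).
Check: 5·84 = 420 = 4·89 + 64.

84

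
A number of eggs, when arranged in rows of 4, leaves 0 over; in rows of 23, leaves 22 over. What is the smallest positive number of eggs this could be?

68

x ≡ 0 (mod 4) gives x ∈ {0, 4, 8, 12, 16, 20, 24, 28, …}.
The first of these with x mod 23 = 22 is 68.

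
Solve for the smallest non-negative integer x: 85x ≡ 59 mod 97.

84

The inverse of 85 mod 97 is 8 (since 85·8 = 680 ≡ 1).
So x ≡ 8·59 = 472 ≡ 84 (mod 97).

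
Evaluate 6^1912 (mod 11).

3

Successive squares of 6 mod 11: 6^1≡6, 6^2≡3, 6^4≡9, 6^8≡4, 6^16≡5, 6^32≡3, 6^64≡9, 6^128≡4, 6^256≡5, 6^512≡3, 6^1024≡9.
Since 1912 = 8 + 16 + 32 + 64 + 256 + 512 + 1024 in binary, 6^1912 ≡ 4·5·3·9·5·3·9 ≡ 3 (mod 11).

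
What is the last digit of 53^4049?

3

Last digits of 3^n: 3, 9, 7, 1 (period 4).
4049 mod 4 = 1, so the last digit matches 3^1 = 3.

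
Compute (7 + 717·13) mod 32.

16

717·13 = 9321.
Dividing 9321 by 32 gives quotient 291 and remainder 9.
(7 + 9) mod 32 = 16.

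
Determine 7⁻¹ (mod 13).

2

7·2 = 14 = 1·13 + 1, so 7⁻¹ ≡ 2 (mod 13).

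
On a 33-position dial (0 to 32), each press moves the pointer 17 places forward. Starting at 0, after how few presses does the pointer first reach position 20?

17⁻¹ ≡ 2 (mod 33) because 17·2 = 34 = 1·33 + 1.
Multiplying both sides by 2: x ≡ 2·20 = 40 ≡ 7 (mod 33).
Check: 17·7 = 119 = 3·33 + 20.

7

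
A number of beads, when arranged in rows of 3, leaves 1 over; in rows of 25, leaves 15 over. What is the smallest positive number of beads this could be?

40

x ≡ 1 (mod 3) gives x ∈ {1, 4, 7, 10, 13, 16, 19, 22, …}.
The first of these with x mod 25 = 15 is 40.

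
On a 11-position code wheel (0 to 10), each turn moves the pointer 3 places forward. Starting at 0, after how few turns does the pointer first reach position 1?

The inverse of 3 mod 11 is 4 (since 3·4 = 12 ≡ 1).
Multiplying both sides by 4: x ≡ 4·1 = 4 ≡ 4 (mod 11).
Check: 3·4 = 12 = 1·11 + 1.

4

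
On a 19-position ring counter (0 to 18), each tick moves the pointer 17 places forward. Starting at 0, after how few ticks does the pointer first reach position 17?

1

The inverse of 17 mod 19 is 9 (since 17·9 = 153 ≡ 1).
So x ≡ 9·17 = 153 ≡ 1 (mod 19).
Check: 17·1 = 17 = 0·19 + 17.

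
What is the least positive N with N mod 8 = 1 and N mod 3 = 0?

x ≡ 0 (mod 3) gives x ∈ {0, 3, 6, 9}.
The first of these with x mod 8 = 1 is 9.

9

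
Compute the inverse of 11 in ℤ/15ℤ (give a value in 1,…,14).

11·11 = 121 = 8·15 + 1, so 11⁻¹ ≡ 11 (mod 15).

11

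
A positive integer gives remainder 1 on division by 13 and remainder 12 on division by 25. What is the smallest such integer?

Since 25·12 ≡ 1 (mod 13), take x = 12 + 25·((1−12)·12 mod 13) = 12 + 25·11 = 287.
Check: 287 mod 13 = 1, 287 mod 25 = 12.

287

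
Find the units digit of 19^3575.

The units digit of 19^n cycles with period 2: 9, 1, …
3575 mod 2 = 1, so the last digit matches 9^1 = 9.

9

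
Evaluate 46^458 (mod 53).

28

Square-and-reduce mod 53: 46^1≡46, 46^2≡49, 46^4≡16, 46^8≡44, 46^16≡28, 46^32≡42, 46^64≡15, 46^128≡13, 46^256≡10.
458 = 2 + 8 + 64 + 128 + 256, so 46^458 ≡ 49·44·15·13·10 ≡ 28 (mod 53).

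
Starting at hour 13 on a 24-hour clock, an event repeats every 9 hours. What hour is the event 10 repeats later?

10·9 = 90.
90 = 3·24 + 18, so 90 mod 24 = 18.
(13 + 18) mod 24 = 7.

7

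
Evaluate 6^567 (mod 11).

8

Square-and-reduce mod 11: 6^1≡6, 6^2≡3, 6^4≡9, 6^8≡4, 6^16≡5, 6^32≡3, 6^64≡9, 6^128≡4, 6^256≡5, 6^512≡3.
567 = 1 + 2 + 4 + 16 + 32 + 512, so 6^567 ≡ 6·3·9·5·3·3 ≡ 8 (mod 11).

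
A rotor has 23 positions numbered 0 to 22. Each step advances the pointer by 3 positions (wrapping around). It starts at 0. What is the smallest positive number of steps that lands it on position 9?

3⁻¹ ≡ 8 (mod 23) because 3·8 = 24 = 1·23 + 1.
So x ≡ 8·9 = 72 ≡ 3 (mod 23).
Check: 3·3 = 9 = 0·23 + 9.

3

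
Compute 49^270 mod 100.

By repeated squaring mod 100: 49^1≡49, 49^2≡1, 49^4≡1, 49^8≡1, 49^16≡1, 49^32≡1, 49^64≡1, 49^128≡1, 49^256≡1.
270 = 2 + 4 + 8 + 256, so 49^270 ≡ 1·1·1·1 ≡ 1 (mod 100).

1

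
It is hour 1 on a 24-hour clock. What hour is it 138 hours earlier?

138 = 5·24 + 18, so 138 mod 24 = 18.
(1 − 18) mod 24 = 7.

7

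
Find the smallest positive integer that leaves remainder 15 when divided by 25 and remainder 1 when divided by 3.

40

x ≡ 1 (mod 3) gives x ∈ {1, 4, 7, 10, 13, 16, 19, 22, …}.
The first of these with x mod 25 = 15 is 40.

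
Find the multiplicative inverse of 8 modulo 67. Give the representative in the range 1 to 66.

67 = 8·8 + 3
8 = 2·3 + 2
3 = 1·2 + 1
2 = 2·1 + 0
Back-substituting gives 8·42 ≡ 1 (mod 67).

42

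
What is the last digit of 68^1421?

8

Powers of 8 mod 10 repeat with period 4: 8, 4, 2, 6.
1421 mod 4 = 1, so the last digit matches 8^1 = 8.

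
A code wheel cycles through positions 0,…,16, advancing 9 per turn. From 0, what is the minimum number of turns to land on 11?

5

The inverse of 9 mod 17 is 2 (since 9·2 = 18 ≡ 1).
So x ≡ 2·11 = 22 ≡ 5 (mod 17).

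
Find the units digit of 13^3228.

Last digits of 3^n: 3, 9, 7, 1 (period 4).
3228 mod 4 = 0, so the last digit matches 3^4 = 1.

1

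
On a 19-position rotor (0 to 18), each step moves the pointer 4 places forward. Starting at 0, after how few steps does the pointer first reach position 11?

The inverse of 4 mod 19 is 5 (since 4·5 = 20 ≡ 1).
Multiplying both sides by 5: x ≡ 5·11 = 55 ≡ 17 (mod 19).
Check: 4·17 = 68 = 3·19 + 11.

17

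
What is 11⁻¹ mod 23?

11·21 = 231 = 10·23 + 1, so 11⁻¹ ≡ 21 (mod 23).

21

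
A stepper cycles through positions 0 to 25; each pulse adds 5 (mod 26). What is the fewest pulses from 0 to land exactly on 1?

21

26 = 5·5 + 1
5 = 5·1 + 0
Back-substituting gives 5·21 ≡ 1 (mod 26).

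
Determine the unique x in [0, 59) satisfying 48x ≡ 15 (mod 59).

The inverse of 48 mod 59 is 16 (since 48·16 = 768 ≡ 1).
So x ≡ 16·15 = 240 ≡ 4 (mod 59).

4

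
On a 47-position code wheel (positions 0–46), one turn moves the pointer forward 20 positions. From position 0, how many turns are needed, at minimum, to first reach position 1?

47 = 2·20 + 7
20 = 2·7 + 6
7 = 1·6 + 1
6 = 6·1 + 0
Back-substituting gives 20·40 ≡ 1 (mod 47).

40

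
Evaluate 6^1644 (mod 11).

Successive squares of 6 mod 11: 6^1≡6, 6^2≡3, 6^4≡9, 6^8≡4, 6^16≡5, 6^32≡3, 6^64≡9, 6^128≡4, 6^256≡5, 6^512≡3, 6^1024≡9.
1644 = 4 + 8 + 32 + 64 + 512 + 1024, so 6^1644 ≡ 9·4·3·9·3·9 ≡ 9 (mod 11).

9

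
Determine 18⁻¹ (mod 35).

2

35 = 1·18 + 17
18 = 1·17 + 1
17 = 17·1 + 0
Back-substituting gives 18·2 ≡ 1 (mod 35).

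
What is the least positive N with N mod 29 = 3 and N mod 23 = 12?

Since 23·24 ≡ 1 (mod 29), take x = 12 + 23·((3−12)·24 mod 29) = 12 + 23·16 = 380.
Check: 380 mod 29 = 3, 380 mod 23 = 12.

380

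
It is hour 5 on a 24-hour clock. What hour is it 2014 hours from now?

2014 = 83·24 + 22, so 2014 mod 24 = 22.
(5 + 22) mod 24 = 3.

3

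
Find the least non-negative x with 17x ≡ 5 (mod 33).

17⁻¹ ≡ 2 (mod 33) because 17·2 = 34 = 1·33 + 1.
Multiplying both sides by 2: x ≡ 2·5 = 10 ≡ 10 (mod 33).

10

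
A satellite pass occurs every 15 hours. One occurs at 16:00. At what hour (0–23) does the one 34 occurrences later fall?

22

34·15 = 510.
510 = 21·24 + 6, so 510 mod 24 = 6.
(16 + 6) mod 24 = 22.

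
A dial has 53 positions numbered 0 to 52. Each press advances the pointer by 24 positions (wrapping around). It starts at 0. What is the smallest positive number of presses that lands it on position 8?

18

The inverse of 24 mod 53 is 42 (since 24·42 = 1008 ≡ 1).
So x ≡ 42·8 = 336 ≡ 18 (mod 53).
Check: 24·18 = 432 = 8·53 + 8.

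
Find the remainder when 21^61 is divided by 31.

21

Square-and-reduce mod 31: 21^1≡21, 21^2≡7, 21^4≡18, 21^8≡14, 21^16≡10, 21^32≡7.
61 = 1 + 4 + 8 + 16 + 32, so 21^61 ≡ 21·18·14·10·7 ≡ 21 (mod 31).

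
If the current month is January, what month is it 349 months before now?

Dividing 349 by 12 gives quotient 29 and remainder 1.
January − 1 month → December.

December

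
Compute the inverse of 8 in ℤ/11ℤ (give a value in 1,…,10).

11 = 1·8 + 3
8 = 2·3 + 2
3 = 1·2 + 1
2 = 2·1 + 0
Back-substituting gives 8·7 ≡ 1 (mod 11).

7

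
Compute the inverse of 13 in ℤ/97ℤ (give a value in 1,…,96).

13·15 = 195 = 2·97 + 1, so 13⁻¹ ≡ 15 (mod 97).

15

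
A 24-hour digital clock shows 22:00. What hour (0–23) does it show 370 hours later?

8

Dividing 370 by 24 gives quotient 15 and remainder 10.
(22 + 10) mod 24 = 8.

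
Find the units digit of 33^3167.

7

Last digits of 3^n: 3, 9, 7, 1 (period 4).
3167 mod 4 = 3, so the last digit matches 3^3 = 7.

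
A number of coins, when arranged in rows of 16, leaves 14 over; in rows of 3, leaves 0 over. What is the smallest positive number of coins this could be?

x ≡ 0 (mod 3) gives x ∈ {0, 3, 6, 9, 12, 15, 18, 21, …}.
The first of these with x mod 16 = 14 is 30.

30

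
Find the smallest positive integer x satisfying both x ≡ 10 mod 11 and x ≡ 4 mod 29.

120

x ≡ 10 (mod 11) gives x ∈ {10, 21, 32, 43, 54, 65, 76, 87, …}.
The first of these with x mod 29 = 4 is 120.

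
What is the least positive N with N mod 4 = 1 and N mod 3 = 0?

9

x ≡ 0 (mod 3) gives x ∈ {0, 3, 6, 9}.
The first of these with x mod 4 = 1 is 9.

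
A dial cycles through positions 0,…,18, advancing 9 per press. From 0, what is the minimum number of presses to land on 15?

The inverse of 9 mod 19 is 17 (since 9·17 = 153 ≡ 1).
So x ≡ 17·15 = 255 ≡ 8 (mod 19).

8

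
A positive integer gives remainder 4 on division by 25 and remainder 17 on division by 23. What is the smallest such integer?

Since 23·12 ≡ 1 (mod 25), take x = 17 + 23·((4−17)·12 mod 25) = 17 + 23·19 = 454.
Check: 454 mod 25 = 4, 454 mod 23 = 17.

454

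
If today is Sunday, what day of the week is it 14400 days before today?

14400 = 2057·7 + 1, so 14400 mod 7 = 1.
Sunday − 1 day → Saturday.

Saturday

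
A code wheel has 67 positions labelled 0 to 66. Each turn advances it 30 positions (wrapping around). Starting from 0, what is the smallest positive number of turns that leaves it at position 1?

38

67 = 2·30 + 7
30 = 4·7 + 2
7 = 3·2 + 1
2 = 2·1 + 0
Back-substituting gives 30·38 ≡ 1 (mod 67).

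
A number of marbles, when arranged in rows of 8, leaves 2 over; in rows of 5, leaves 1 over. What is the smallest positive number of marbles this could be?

x ≡ 1 (mod 5) gives x ∈ {1, 6, 11, 16, 21, 26}.
The first of these with x mod 8 = 2 is 26.

26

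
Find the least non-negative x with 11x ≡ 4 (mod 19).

The inverse of 11 mod 19 is 7 (since 11·7 = 77 ≡ 1).
So x ≡ 7·4 = 28 ≡ 9 (mod 19).
Check: 11·9 = 99 = 5·19 + 4.

9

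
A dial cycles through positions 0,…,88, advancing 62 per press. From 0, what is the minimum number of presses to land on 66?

The inverse of 62 mod 89 is 56 (since 62·56 = 3472 ≡ 1).
Multiplying both sides by 56: x ≡ 56·66 = 3696 ≡ 47 (mod 89).

47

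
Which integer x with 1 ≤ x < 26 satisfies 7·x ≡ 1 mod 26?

7·15 = 105 = 4·26 + 1, so 7⁻¹ ≡ 15 (mod 26).

15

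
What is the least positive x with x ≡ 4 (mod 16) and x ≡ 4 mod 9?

x ≡ 4 (mod 9) gives x ∈ {4}.
The first of these with x mod 16 = 4 is 4.

4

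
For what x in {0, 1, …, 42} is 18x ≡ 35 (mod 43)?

18⁻¹ ≡ 12 (mod 43) because 18·12 = 216 = 5·43 + 1.
Multiplying both sides by 12: x ≡ 12·35 = 420 ≡ 33 (mod 43).
Check: 18·33 = 594 = 13·43 + 35.

33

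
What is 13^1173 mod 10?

The units digit of 13^n cycles with period 4: 3, 9, 7, 1, …
1173 leaves remainder 1 on division by 4, so 13^1173 ends in 3.

3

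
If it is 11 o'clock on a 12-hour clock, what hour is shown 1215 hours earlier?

Dividing 1215 by 12 gives quotient 101 and remainder 3.
11 − 3 → 8 on a 12-hour dial.

8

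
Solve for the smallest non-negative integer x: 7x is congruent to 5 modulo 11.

The inverse of 7 mod 11 is 8 (since 7·8 = 56 ≡ 1).
So x ≡ 8·5 = 40 ≡ 7 (mod 11).

7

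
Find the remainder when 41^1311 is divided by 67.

27

By repeated squaring mod 67: 41^1≡41, 41^2≡6, 41^4≡36, 41^8≡23, 41^16≡60, 41^32≡49, 41^64≡56, 41^128≡54, 41^256≡35, 41^512≡19, 41^1024≡26.
1311 = 1 + 2 + 4 + 8 + 16 + 256 + 1024, so 41^1311 ≡ 41·6·36·23·60·35·26 ≡ 27 (mod 67).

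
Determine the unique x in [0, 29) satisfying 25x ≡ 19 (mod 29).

The inverse of 25 mod 29 is 7 (since 25·7 = 175 ≡ 1).
Multiplying both sides by 7: x ≡ 7·19 = 133 ≡ 17 (mod 29).

17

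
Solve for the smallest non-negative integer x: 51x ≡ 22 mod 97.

The inverse of 51 mod 97 is 78 (since 51·78 = 3978 ≡ 1).
So x ≡ 78·22 = 1716 ≡ 67 (mod 97).
Check: 51·67 = 3417 = 35·97 + 22.

67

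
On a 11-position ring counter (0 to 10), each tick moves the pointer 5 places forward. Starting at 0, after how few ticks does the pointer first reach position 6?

10

5⁻¹ ≡ 9 (mod 11) because 5·9 = 45 = 4·11 + 1.
So x ≡ 9·6 = 54 ≡ 10 (mod 11).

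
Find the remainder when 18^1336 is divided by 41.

18

By repeated squaring mod 41: 18^1≡18, 18^2≡37, 18^4≡16, 18^8≡10, 18^16≡18, 18^32≡37, 18^64≡16, 18^128≡10, 18^256≡18, 18^512≡37, 18^1024≡16.
1336 = 8 + 16 + 32 + 256 + 1024, so 18^1336 ≡ 10·18·37·18·16 ≡ 18 (mod 41).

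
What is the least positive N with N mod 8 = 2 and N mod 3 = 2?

x ≡ 2 (mod 3) gives x ∈ {2}.
The first of these with x mod 8 = 2 is 2.

2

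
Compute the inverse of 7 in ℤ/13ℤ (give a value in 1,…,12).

13 = 1·7 + 6
7 = 1·6 + 1
6 = 6·1 + 0
Back-substituting gives 7·2 ≡ 1 (mod 13).

2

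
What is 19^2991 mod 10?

9

The units digit of 19^n cycles with period 2: 9, 1, …
2991 mod 2 = 1, so the last digit matches 9^1 = 9.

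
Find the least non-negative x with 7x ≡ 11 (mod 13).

9

7⁻¹ ≡ 2 (mod 13) because 7·2 = 14 = 1·13 + 1.
Multiplying both sides by 2: x ≡ 2·11 = 22 ≡ 9 (mod 13).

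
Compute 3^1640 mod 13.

Successive squares of 3 mod 13: 3^1≡3, 3^2≡9, 3^4≡3, 3^8≡9, 3^16≡3, 3^32≡9, 3^64≡3, 3^128≡9, 3^256≡3, 3^512≡9, 3^1024≡3.
1640 = 8 + 32 + 64 + 512 + 1024, so 3^1640 ≡ 9·9·3·9·3 ≡ 9 (mod 13).

9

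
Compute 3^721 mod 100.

By repeated squaring mod 100: 3^1≡3, 3^2≡9, 3^4≡81, 3^8≡61, 3^16≡21, 3^32≡41, 3^64≡81, 3^128≡61, 3^256≡21, 3^512≡41.
Since 721 = 1 + 16 + 64 + 128 + 512 in binary, 3^721 ≡ 3·21·81·61·41 ≡ 3 (mod 100).

3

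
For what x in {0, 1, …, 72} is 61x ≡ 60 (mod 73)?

The inverse of 61 mod 73 is 6 (since 61·6 = 366 ≡ 1).
Multiplying both sides by 6: x ≡ 6·60 = 360 ≡ 68 (mod 73).
Check: 61·68 = 4148 = 56·73 + 60.

68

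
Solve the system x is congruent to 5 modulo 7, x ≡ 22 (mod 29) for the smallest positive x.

138

x ≡ 5 (mod 7) gives x ∈ {5, 12, 19, 26, 33, 40, 47, 54, …}.
The first of these with x mod 29 = 22 is 138.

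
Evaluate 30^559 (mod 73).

Square-and-reduce mod 73: 30^1≡30, 30^2≡24, 30^4≡65, 30^8≡64, 30^16≡8, 30^32≡64, 30^64≡8, 30^128≡64, 30^256≡8, 30^512≡64.
559 = 1 + 2 + 4 + 8 + 32 + 512, so 30^559 ≡ 30·24·65·64·64·64 ≡ 7 (mod 73).

7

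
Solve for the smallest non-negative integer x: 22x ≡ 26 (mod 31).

4

22⁻¹ ≡ 24 (mod 31) because 22·24 = 528 = 17·31 + 1.
Multiplying both sides by 24: x ≡ 24·26 = 624 ≡ 4 (mod 31).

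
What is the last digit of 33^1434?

9

Last digits of 3^n: 3, 9, 7, 1 (period 4).
1434 leaves remainder 2 on division by 4, so 33^1434 ends in 9.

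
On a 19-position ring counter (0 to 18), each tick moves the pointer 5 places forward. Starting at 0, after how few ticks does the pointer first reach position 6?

5

5⁻¹ ≡ 4 (mod 19) because 5·4 = 20 = 1·19 + 1.
Multiplying both sides by 4: x ≡ 4·6 = 24 ≡ 5 (mod 19).
Check: 5·5 = 25 = 1·19 + 6.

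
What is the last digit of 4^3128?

6

Powers of 4 mod 10 repeat with period 2: 4, 6.
3128 leaves remainder 0 on division by 2, so 4^3128 ends in 6.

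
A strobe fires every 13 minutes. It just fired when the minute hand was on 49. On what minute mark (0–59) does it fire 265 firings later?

265·13 = 3445.
Dividing 3445 by 60 gives quotient 57 and remainder 25.
(49 + 25) mod 60 = 14.

14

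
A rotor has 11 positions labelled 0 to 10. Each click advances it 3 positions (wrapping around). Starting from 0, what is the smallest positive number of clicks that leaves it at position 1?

11 = 3·3 + 2
3 = 1·2 + 1
2 = 2·1 + 0
Back-substituting gives 3·4 ≡ 1 (mod 11).

4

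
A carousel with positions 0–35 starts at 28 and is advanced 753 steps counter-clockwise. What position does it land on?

753 mod 36 = 33 (since 20·36 = 720).
(28 − 33) mod 36 = 31.

31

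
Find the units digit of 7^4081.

Last digits of 7^n: 7, 9, 3, 1 (period 4).
4081 mod 4 = 1, so the last digit matches 7^1 = 7.

7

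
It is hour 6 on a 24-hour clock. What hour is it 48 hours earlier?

48 = 2·24 + 0, so 48 mod 24 = 0.
(6 − 0) mod 24 = 6.

6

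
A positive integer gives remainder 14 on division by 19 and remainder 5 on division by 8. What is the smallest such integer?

x ≡ 5 (mod 8) gives x ∈ {5, 13, 21, 29, 37, 45, 53, 61, …}.
The first of these with x mod 19 = 14 is 109.

109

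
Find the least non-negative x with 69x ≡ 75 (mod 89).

The inverse of 69 mod 89 is 40 (since 69·40 = 2760 ≡ 1).
Multiplying both sides by 40: x ≡ 40·75 = 3000 ≡ 63 (mod 89).
Check: 69·63 = 4347 = 48·89 + 75.

63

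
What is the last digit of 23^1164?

Powers of 3 mod 10 repeat with period 4: 3, 9, 7, 1.
1164 leaves remainder 0 on division by 4, so 23^1164 ends in 1.

1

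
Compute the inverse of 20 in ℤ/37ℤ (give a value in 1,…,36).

13

20·13 = 260 = 7·37 + 1, so 20⁻¹ ≡ 13 (mod 37).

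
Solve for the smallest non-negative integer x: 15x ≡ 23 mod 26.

15⁻¹ ≡ 7 (mod 26) because 15·7 = 105 = 4·26 + 1.
Multiplying both sides by 7: x ≡ 7·23 = 161 ≡ 5 (mod 26).

5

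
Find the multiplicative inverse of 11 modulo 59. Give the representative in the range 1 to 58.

59 = 5·11 + 4
11 = 2·4 + 3
4 = 1·3 + 1
3 = 3·1 + 0
Back-substituting gives 11·43 ≡ 1 (mod 59).

43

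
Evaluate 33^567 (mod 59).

42

Successive squares of 33 mod 59: 33^1≡33, 33^2≡27, 33^4≡21, 33^8≡28, 33^16≡17, 33^32≡53, 33^64≡36, 33^128≡57, 33^256≡4, 33^512≡16.
Since 567 = 1 + 2 + 4 + 16 + 32 + 512 in binary, 33^567 ≡ 33·27·21·17·53·16 ≡ 42 (mod 59).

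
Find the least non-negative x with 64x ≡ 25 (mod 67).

The inverse of 64 mod 67 is 22 (since 64·22 = 1408 ≡ 1).
So x ≡ 22·25 = 550 ≡ 14 (mod 67).
Check: 64·14 = 896 = 13·67 + 25.

14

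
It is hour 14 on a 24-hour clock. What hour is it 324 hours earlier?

324 − 13·24 = 12, so 324 ≡ 12 (mod 24).
(14 − 12) mod 24 = 2.

2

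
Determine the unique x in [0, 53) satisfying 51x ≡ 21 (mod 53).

16

51⁻¹ ≡ 26 (mod 53) because 51·26 = 1326 = 25·53 + 1.
Multiplying both sides by 26: x ≡ 26·21 = 546 ≡ 16 (mod 53).
Check: 51·16 = 816 = 15·53 + 21.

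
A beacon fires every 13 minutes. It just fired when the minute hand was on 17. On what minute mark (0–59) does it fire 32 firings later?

32·13 = 416.
416 mod 60 = 56 (since 6·60 = 360).
(17 + 56) mod 60 = 13.

13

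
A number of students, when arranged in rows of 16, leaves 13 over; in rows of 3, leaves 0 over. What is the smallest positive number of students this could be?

Since 3·11 ≡ 1 (mod 16), take x = 0 + 3·((13−0)·11 mod 16) = 0 + 3·15 = 45.
Check: 45 mod 16 = 13, 45 mod 3 = 0.

45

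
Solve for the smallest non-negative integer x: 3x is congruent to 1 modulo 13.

9

3⁻¹ ≡ 9 (mod 13) because 3·9 = 27 = 2·13 + 1.
Multiplying both sides by 9: x ≡ 9·1 = 9 ≡ 9 (mod 13).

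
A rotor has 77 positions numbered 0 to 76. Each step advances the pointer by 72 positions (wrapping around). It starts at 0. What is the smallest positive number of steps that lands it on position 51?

72⁻¹ ≡ 46 (mod 77) because 72·46 = 3312 = 43·77 + 1.
Multiplying both sides by 46: x ≡ 46·51 = 2346 ≡ 36 (mod 77).

36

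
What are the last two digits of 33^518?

Successive squares of 33 mod 100: 33^1≡33, 33^2≡89, 33^4≡21, 33^8≡41, 33^16≡81, 33^32≡61, 33^64≡21, 33^128≡41, 33^256≡81, 33^512≡61.
518 = 2 + 4 + 512, so 33^518 ≡ 89·21·61 ≡ 9 (mod 100).

09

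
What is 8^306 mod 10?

Last digits of 8^n: 8, 4, 2, 6 (period 4).
306 leaves remainder 2 on division by 4, so 8^306 ends in 4.

4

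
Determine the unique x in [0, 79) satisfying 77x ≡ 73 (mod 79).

3

The inverse of 77 mod 79 is 39 (since 77·39 = 3003 ≡ 1).
So x ≡ 39·73 = 2847 ≡ 3 (mod 79).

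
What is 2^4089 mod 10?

Powers of 2 mod 10 repeat with period 4: 2, 4, 8, 6.
4089 leaves remainder 1 on division by 4, so 2^4089 ends in 2.

2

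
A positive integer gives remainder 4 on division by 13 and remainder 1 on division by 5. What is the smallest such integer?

56

x ≡ 1 (mod 5) gives x ∈ {1, 6, 11, 16, 21, 26, 31, 36, …}.
The first of these with x mod 13 = 4 is 56.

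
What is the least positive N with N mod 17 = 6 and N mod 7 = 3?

108

Since 7·5 ≡ 1 (mod 17), take x = 3 + 7·((6−3)·5 mod 17) = 3 + 7·15 = 108.
Check: 108 mod 17 = 6, 108 mod 7 = 3.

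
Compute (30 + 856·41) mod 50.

26

856·41 = 35096.
Dividing 35096 by 50 gives quotient 701 and remainder 46.
(30 + 46) mod 50 = 26.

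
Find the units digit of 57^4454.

Powers of 7 mod 10 repeat with period 4: 7, 9, 3, 1.
4454 leaves remainder 2 on division by 4, so 57^4454 ends in 9.

9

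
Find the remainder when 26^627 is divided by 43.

Square-and-reduce mod 43: 26^1≡26, 26^2≡31, 26^4≡15, 26^8≡10, 26^16≡14, 26^32≡24, 26^64≡17, 26^128≡31, 26^256≡15, 26^512≡10.
627 = 1 + 2 + 16 + 32 + 64 + 512, so 26^627 ≡ 26·31·14·24·17·10 ≡ 39 (mod 43).

39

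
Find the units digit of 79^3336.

Last digits of 9^n: 9, 1 (period 2).
3336 mod 2 = 0, so the last digit matches 9^2 = 1.

1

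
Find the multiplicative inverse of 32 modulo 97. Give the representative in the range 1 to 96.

97 = 3·32 + 1
32 = 32·1 + 0
Back-substituting gives 32·94 ≡ 1 (mod 97).

94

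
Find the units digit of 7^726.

9

The units digit of 7^n cycles with period 4: 7, 9, 3, 1, …
726 mod 4 = 2, so the last digit matches 7^2 = 9.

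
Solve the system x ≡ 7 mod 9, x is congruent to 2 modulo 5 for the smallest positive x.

x ≡ 2 (mod 5) gives x ∈ {2, 7}.
The first of these with x mod 9 = 7 is 7.

7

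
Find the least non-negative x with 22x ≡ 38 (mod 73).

The inverse of 22 mod 73 is 10 (since 22·10 = 220 ≡ 1).
So x ≡ 10·38 = 380 ≡ 15 (mod 73).
Check: 22·15 = 330 = 4·73 + 38.

15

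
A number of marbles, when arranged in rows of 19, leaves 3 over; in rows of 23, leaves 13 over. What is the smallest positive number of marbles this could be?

174

Since 23·5 ≡ 1 (mod 19), take x = 13 + 23·((3−13)·5 mod 19) = 13 + 23·7 = 174.
Check: 174 mod 19 = 3, 174 mod 23 = 13.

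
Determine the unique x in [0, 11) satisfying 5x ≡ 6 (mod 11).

5⁻¹ ≡ 9 (mod 11) because 5·9 = 45 = 4·11 + 1.
So x ≡ 9·6 = 54 ≡ 10 (mod 11).
Check: 5·10 = 50 = 4·11 + 6.

10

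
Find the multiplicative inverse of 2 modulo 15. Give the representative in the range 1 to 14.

8

15 = 7·2 + 1
2 = 2·1 + 0
Back-substituting gives 2·8 ≡ 1 (mod 15).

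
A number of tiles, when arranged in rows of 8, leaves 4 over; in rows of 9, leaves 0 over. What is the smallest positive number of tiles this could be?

36

x ≡ 4 (mod 8) gives x ∈ {4, 12, 20, 28, 36}.
The first of these with x mod 9 = 0 is 36.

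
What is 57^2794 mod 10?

The units digit of 57^n cycles with period 4: 7, 9, 3, 1, …
2794 leaves remainder 2 on division by 4, so 57^2794 ends in 9.

9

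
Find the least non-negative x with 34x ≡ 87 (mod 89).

34⁻¹ ≡ 55 (mod 89) because 34·55 = 1870 = 21·89 + 1.
So x ≡ 55·87 = 4785 ≡ 68 (mod 89).
Check: 34·68 = 2312 = 25·89 + 87.

68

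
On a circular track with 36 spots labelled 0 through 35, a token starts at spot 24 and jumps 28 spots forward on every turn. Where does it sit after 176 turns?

176·28 = 4928.
4928 − 136·36 = 32, so 4928 ≡ 32 (mod 36).
(24 + 32) mod 36 = 20.

20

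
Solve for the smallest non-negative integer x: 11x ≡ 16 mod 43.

21

11⁻¹ ≡ 4 (mod 43) because 11·4 = 44 = 1·43 + 1.
So x ≡ 4·16 = 64 ≡ 21 (mod 43).
Check: 11·21 = 231 = 5·43 + 16.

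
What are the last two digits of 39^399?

By repeated squaring mod 100: 39^1≡39, 39^2≡21, 39^4≡41, 39^8≡81, 39^16≡61, 39^32≡21, 39^64≡41, 39^128≡81, 39^256≡61.
Since 399 = 1 + 2 + 4 + 8 + 128 + 256 in binary, 39^399 ≡ 39·21·41·81·81·61 ≡ 59 (mod 100).

59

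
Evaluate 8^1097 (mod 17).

Square-and-reduce mod 17: 8^1≡8, 8^2≡13, 8^4≡16, 8^8≡1, 8^16≡1, 8^32≡1, 8^64≡1, 8^128≡1, 8^256≡1, 8^512≡1, 8^1024≡1.
1097 = 1 + 8 + 64 + 1024, so 8^1097 ≡ 8·1·1·1 ≡ 8 (mod 17).

8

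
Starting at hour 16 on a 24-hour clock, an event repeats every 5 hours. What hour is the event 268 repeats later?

268·5 = 1340.
Dividing 1340 by 24 gives quotient 55 and remainder 20.
(16 + 20) mod 24 = 12.

12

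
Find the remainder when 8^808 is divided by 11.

5

By repeated squaring mod 11: 8^1≡8, 8^2≡9, 8^4≡4, 8^8≡5, 8^16≡3, 8^32≡9, 8^64≡4, 8^128≡5, 8^256≡3, 8^512≡9.
Since 808 = 8 + 32 + 256 + 512 in binary, 8^808 ≡ 5·9·3·9 ≡ 5 (mod 11).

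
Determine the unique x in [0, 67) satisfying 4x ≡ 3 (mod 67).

4⁻¹ ≡ 17 (mod 67) because 4·17 = 68 = 1·67 + 1.
Multiplying both sides by 17: x ≡ 17·3 = 51 ≡ 51 (mod 67).

51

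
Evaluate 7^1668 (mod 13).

1

Square-and-reduce mod 13: 7^1≡7, 7^2≡10, 7^4≡9, 7^8≡3, 7^16≡9, 7^32≡3, 7^64≡9, 7^128≡3, 7^256≡9, 7^512≡3, 7^1024≡9.
1668 = 4 + 128 + 512 + 1024, so 7^1668 ≡ 9·3·3·9 ≡ 1 (mod 13).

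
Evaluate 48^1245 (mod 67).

Successive squares of 48 mod 67: 48^1≡48, 48^2≡26, 48^4≡6, 48^8≡36, 48^16≡23, 48^32≡60, 48^64≡49, 48^128≡56, 48^256≡54, 48^512≡35, 48^1024≡19.
Since 1245 = 1 + 4 + 8 + 16 + 64 + 128 + 1024 in binary, 48^1245 ≡ 48·6·36·23·49·56·19 ≡ 43 (mod 67).

43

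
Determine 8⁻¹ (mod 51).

8·32 = 256 = 5·51 + 1, so 8⁻¹ ≡ 32 (mod 51).

32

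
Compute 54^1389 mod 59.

42

By repeated squaring mod 59: 54^1≡54, 54^2≡25, 54^4≡35, 54^8≡45, 54^16≡19, 54^32≡7, 54^64≡49, 54^128≡41, 54^256≡29, 54^512≡15, 54^1024≡48.
1389 = 1 + 4 + 8 + 32 + 64 + 256 + 1024, so 54^1389 ≡ 54·35·45·7·49·29·48 ≡ 42 (mod 59).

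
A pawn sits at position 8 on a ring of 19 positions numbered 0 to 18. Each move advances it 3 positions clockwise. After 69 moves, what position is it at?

69·3 = 207.
207 = 10·19 + 17, so 207 mod 19 = 17.
(8 + 17) mod 19 = 6.

6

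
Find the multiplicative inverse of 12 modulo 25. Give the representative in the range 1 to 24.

12·23 = 276 = 11·25 + 1, so 12⁻¹ ≡ 23 (mod 25).

23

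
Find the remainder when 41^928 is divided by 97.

61

By repeated squaring mod 97: 41^1≡41, 41^2≡32, 41^4≡54, 41^8≡6, 41^16≡36, 41^32≡35, 41^64≡61, 41^128≡35, 41^256≡61, 41^512≡35.
Since 928 = 32 + 128 + 256 + 512 in binary, 41^928 ≡ 35·35·61·35 ≡ 61 (mod 97).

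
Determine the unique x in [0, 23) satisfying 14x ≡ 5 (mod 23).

The inverse of 14 mod 23 is 5 (since 14·5 = 70 ≡ 1).
Multiplying both sides by 5: x ≡ 5·5 = 25 ≡ 2 (mod 23).

2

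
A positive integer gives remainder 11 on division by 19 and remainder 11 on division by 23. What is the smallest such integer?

11

Since 23·5 ≡ 1 (mod 19), take x = 11 + 23·((11−11)·5 mod 19) = 11 + 23·0 = 11.
Check: 11 mod 19 = 11, 11 mod 23 = 11.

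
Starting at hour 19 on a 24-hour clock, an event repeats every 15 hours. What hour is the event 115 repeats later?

16

115·15 = 1725.
1725 mod 24 = 21 (since 71·24 = 1704).
(19 + 21) mod 24 = 16.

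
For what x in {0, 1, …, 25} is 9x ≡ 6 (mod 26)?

The inverse of 9 mod 26 is 3 (since 9·3 = 27 ≡ 1).
So x ≡ 3·6 = 18 ≡ 18 (mod 26).

18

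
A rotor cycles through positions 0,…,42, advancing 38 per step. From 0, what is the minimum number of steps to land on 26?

12

38⁻¹ ≡ 17 (mod 43) because 38·17 = 646 = 15·43 + 1.
Multiplying both sides by 17: x ≡ 17·26 = 442 ≡ 12 (mod 43).
Check: 38·12 = 456 = 10·43 + 26.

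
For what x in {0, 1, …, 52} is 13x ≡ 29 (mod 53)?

13⁻¹ ≡ 49 (mod 53) because 13·49 = 637 = 12·53 + 1.
Multiplying both sides by 49: x ≡ 49·29 = 1421 ≡ 43 (mod 53).

43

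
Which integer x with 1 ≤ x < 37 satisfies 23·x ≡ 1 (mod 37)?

23·29 = 667 = 18·37 + 1, so 23⁻¹ ≡ 29 (mod 37).

29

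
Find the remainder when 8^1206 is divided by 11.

3

Square-and-reduce mod 11: 8^1≡8, 8^2≡9, 8^4≡4, 8^8≡5, 8^16≡3, 8^32≡9, 8^64≡4, 8^128≡5, 8^256≡3, 8^512≡9, 8^1024≡4.
1206 = 2 + 4 + 16 + 32 + 128 + 1024, so 8^1206 ≡ 9·4·3·9·5·4 ≡ 3 (mod 11).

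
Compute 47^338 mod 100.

By repeated squaring mod 100: 47^1≡47, 47^2≡9, 47^4≡81, 47^8≡61, 47^16≡21, 47^32≡41, 47^64≡81, 47^128≡61, 47^256≡21.
Since 338 = 2 + 16 + 64 + 256 in binary, 47^338 ≡ 9·21·81·21 ≡ 89 (mod 100).

89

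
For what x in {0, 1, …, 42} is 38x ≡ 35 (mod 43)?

36

38⁻¹ ≡ 17 (mod 43) because 38·17 = 646 = 15·43 + 1.
Multiplying both sides by 17: x ≡ 17·35 = 595 ≡ 36 (mod 43).
Check: 38·36 = 1368 = 31·43 + 35.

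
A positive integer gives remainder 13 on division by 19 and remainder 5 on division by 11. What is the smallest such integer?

203

x ≡ 5 (mod 11) gives x ∈ {5, 16, 27, 38, 49, 60, 71, 82, …}.
The first of these with x mod 19 = 13 is 203.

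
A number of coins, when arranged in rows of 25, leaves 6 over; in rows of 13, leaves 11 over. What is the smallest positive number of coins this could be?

206

Since 13·2 ≡ 1 (mod 25), take x = 11 + 13·((6−11)·2 mod 25) = 11 + 13·15 = 206.
Check: 206 mod 25 = 6, 206 mod 13 = 11.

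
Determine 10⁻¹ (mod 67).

47

67 = 6·10 + 7
10 = 1·7 + 3
7 = 2·3 + 1
3 = 3·1 + 0
Back-substituting gives 10·47 ≡ 1 (mod 67).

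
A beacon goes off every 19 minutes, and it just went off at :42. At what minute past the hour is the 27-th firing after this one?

27·19 = 513.
513 = 8·60 + 33, so 513 mod 60 = 33.
(42 + 33) mod 60 = 15.

15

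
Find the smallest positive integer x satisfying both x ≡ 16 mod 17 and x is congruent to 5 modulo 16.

Since 16·16 ≡ 1 (mod 17), take x = 5 + 16·((16−5)·16 mod 17) = 5 + 16·6 = 101.
Check: 101 mod 17 = 16, 101 mod 16 = 5.

101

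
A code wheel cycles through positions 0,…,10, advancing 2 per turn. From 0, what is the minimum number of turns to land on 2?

1

2⁻¹ ≡ 6 (mod 11) because 2·6 = 12 = 1·11 + 1.
Multiplying both sides by 6: x ≡ 6·2 = 12 ≡ 1 (mod 11).
Check: 2·1 = 2 = 0·11 + 2.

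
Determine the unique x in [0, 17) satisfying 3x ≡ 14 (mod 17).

3⁻¹ ≡ 6 (mod 17) because 3·6 = 18 = 1·17 + 1.
So x ≡ 6·14 = 84 ≡ 16 (mod 17).
Check: 3·16 = 48 = 2·17 + 14.

16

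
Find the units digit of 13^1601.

Last digits of 3^n: 3, 9, 7, 1 (period 4).
1601 leaves remainder 1 on division by 4, so 13^1601 ends in 3.

3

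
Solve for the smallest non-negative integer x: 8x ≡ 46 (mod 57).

The inverse of 8 mod 57 is 50 (since 8·50 = 400 ≡ 1).
Multiplying both sides by 50: x ≡ 50·46 = 2300 ≡ 20 (mod 57).

20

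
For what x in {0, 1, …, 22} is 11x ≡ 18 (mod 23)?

The inverse of 11 mod 23 is 21 (since 11·21 = 231 ≡ 1).
Multiplying both sides by 21: x ≡ 21·18 = 378 ≡ 10 (mod 23).

10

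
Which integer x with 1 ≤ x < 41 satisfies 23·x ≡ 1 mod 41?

25

23·25 = 575 = 14·41 + 1, so 23⁻¹ ≡ 25 (mod 41).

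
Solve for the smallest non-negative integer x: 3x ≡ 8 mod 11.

10

3⁻¹ ≡ 4 (mod 11) because 3·4 = 12 = 1·11 + 1.
Multiplying both sides by 4: x ≡ 4·8 = 32 ≡ 10 (mod 11).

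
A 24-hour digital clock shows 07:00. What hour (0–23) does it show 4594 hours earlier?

21

4594 = 191·24 + 10, so 4594 mod 24 = 10.
(7 − 10) mod 24 = 21.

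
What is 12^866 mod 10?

4

Powers of 2 mod 10 repeat with period 4: 2, 4, 8, 6.
866 mod 4 = 2, so the last digit matches 2^2 = 4.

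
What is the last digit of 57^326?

9

Powers of 7 mod 10 repeat with period 4: 7, 9, 3, 1.
326 mod 4 = 2, so the last digit matches 7^2 = 9.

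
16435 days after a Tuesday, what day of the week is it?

Dividing 16435 by 7 gives quotient 2347 and remainder 6.
Tuesday + 6 days → Monday.

Monday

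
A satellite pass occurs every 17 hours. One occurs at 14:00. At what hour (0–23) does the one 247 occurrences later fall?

247·17 = 4199.
4199 = 174·24 + 23, so 4199 mod 24 = 23.
(14 + 23) mod 24 = 13.

13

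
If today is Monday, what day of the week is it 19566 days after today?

19566 mod 7 = 1 (since 2795·7 = 19565).
Monday + 1 day → Tuesday.

Tuesday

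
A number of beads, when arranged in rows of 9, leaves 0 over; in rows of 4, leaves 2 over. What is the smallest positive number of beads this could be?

x ≡ 2 (mod 4) gives x ∈ {2, 6, 10, 14, 18}.
The first of these with x mod 9 = 0 is 18.

18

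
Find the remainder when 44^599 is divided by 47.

44

By repeated squaring mod 47: 44^1≡44, 44^2≡9, 44^4≡34, 44^8≡28, 44^16≡32, 44^32≡37, 44^64≡6, 44^128≡36, 44^256≡27, 44^512≡24.
Since 599 = 1 + 2 + 4 + 16 + 64 + 512 in binary, 44^599 ≡ 44·9·34·32·6·24 ≡ 44 (mod 47).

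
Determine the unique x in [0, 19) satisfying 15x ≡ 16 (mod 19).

15

The inverse of 15 mod 19 is 14 (since 15·14 = 210 ≡ 1).
So x ≡ 14·16 = 224 ≡ 15 (mod 19).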